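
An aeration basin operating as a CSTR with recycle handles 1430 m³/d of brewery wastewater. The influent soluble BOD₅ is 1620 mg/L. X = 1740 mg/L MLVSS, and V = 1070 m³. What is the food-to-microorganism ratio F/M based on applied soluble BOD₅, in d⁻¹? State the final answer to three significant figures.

F/M ≈ 1.24 d⁻¹

F/M = applied load / biomass = Q·S₀/(V·X) = 1430 × 1620 / (1070 × 1740) = 1.244 d⁻¹.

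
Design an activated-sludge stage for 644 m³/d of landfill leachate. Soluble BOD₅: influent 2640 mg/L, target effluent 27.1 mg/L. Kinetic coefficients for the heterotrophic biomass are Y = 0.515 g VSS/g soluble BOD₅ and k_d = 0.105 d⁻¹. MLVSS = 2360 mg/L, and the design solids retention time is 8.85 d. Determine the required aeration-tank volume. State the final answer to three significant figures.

V ≈ 1680 m³

From the SRT design equation V = Y Q (S₀−S) θ_c / [X (1 + k_d θ_c)] = 0.515 × 644 × (2640 − 27.1) × 8.85 / [2360 × (1 + 0.105 × 8.85)] = 7.67×10^6 / 4553 = 1684 m³.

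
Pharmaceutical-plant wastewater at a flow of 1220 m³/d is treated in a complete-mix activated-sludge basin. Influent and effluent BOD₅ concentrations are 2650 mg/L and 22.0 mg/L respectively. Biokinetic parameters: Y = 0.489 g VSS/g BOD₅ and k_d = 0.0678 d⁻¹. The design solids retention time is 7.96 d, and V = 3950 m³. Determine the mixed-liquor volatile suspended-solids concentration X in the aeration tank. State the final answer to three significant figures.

X ≈ 2050 mg/L

Solving the biomass balance for X: X = Y Q (S₀−S) θ_c / [V (1+k_d θ_c)] = 0.489 × 1220 × (2650 − 22.0) × 7.96 / [3950 × (1 + 0.0678 × 7.96)] = 2052 mg/L.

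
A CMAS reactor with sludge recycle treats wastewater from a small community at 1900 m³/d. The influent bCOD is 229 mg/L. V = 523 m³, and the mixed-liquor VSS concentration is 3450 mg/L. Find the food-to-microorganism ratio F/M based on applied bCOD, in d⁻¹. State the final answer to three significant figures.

F/M = applied load / biomass = Q·S₀/(V·X) = 1900 × 229 / (523.0 × 3450) = 0.2411 d⁻¹.

F/M ≈ 0.241 d⁻¹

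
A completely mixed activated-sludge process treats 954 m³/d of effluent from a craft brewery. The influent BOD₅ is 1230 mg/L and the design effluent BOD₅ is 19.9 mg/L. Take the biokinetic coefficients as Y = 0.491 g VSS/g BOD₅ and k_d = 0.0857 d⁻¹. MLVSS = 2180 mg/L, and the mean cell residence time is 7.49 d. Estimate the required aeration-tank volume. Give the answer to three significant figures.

Steady-state biomass mass balance: V·X·(1 + k_d·θ_c) = Y·Q·(S₀ − S)·θ_c, so V = 0.491 × 954 × (1230 − 19.9) × 7.49 / [2180 × (1 + 0.0857 × 7.49)] = 4.25×10^6 / 3579 = 1186 m³.

V ≈ 1190 m³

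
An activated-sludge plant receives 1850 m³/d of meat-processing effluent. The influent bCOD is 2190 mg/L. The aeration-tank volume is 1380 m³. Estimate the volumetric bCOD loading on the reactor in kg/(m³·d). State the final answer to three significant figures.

L_v ≈ 2.94 kg bCOD/(m³·d)

Applied bCOD load per unit volume = Q·S₀/V = (1850 × 2190/1000)/1380 = 2.936 kg bCOD·m⁻³·d⁻¹.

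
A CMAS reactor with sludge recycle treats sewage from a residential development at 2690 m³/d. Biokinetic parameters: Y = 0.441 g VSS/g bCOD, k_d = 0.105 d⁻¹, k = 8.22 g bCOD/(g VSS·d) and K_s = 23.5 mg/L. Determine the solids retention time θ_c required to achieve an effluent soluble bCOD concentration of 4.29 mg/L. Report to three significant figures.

θ_c ≈ 2.20 d

At the target effluent, Y k S/(K_s+S) = 0.441×8.22×4.29/27.79 = 0.5596 d⁻¹.
1/θ_c = 0.5596 − 0.105 = 0.4546 d⁻¹, so θ_c = 2.200 d.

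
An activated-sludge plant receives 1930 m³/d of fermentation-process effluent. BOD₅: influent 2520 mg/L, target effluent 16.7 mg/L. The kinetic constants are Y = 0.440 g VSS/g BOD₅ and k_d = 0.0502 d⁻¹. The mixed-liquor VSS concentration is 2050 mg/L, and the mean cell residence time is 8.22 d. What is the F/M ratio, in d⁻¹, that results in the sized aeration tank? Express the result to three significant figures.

From the SRT design equation V = Y Q (S₀−S) θ_c / [X (1 + k_d θ_c)] = 0.440 × 1930 × (2520 − 16.7) × 8.22 / [2050 × (1 + 0.0502 × 8.22)] = 1.75×10^7 / 2896 = 6034 m³.
F/M = applied load / biomass = Q·S₀/(V·X) = 1930 × 2520 / (6034 × 2050) = 0.3932 d⁻¹.

F/M ≈ 0.393 d⁻¹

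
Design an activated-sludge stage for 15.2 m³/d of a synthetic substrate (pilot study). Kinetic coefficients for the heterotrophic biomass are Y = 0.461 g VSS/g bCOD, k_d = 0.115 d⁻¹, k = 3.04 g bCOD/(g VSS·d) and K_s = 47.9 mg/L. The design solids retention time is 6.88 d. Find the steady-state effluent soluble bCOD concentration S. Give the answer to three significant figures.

S ≈ 10.9 mg/L

From the Monod/SRT balance for a CMAS, S = K_s·(1+k_d θ_c)/[θ_c·(Y k − k_d) − 1] = 47.9 × (1 + 0.115 × 6.88) / [6.88 × (0.461 × 3.04 − 0.115) − 1] = 85.80 / 7.851 = 10.93 mg/L.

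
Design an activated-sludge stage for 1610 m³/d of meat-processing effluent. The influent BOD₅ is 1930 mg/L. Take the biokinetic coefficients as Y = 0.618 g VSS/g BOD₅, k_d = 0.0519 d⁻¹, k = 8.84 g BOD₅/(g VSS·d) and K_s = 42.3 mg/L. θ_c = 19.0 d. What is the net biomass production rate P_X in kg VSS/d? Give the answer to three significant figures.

P_X ≈ 966 kg VSS/d

Effluent substrate depends only on kinetics and SRT: S = K_s(1 + k_d θ_c) / [θ_c(Yk − k_d) − 1] = 42.3 × (1 + 0.0519 × 19.0) / [19.0 × (0.618 × 8.84 − 0.0519) − 1] = 84.01 / 101.8 = 0.8252 mg/L.
The observed yield is Y_obs = Y/(1 + k_d·θ_c) = 0.618 / (1 + 0.0519 × 19.0) = 0.618 / 1.986 = 0.3112 g VSS per g BOD₅ removed.
ΔS = 1930 − 0.825 = 1929 mg/L, so the substrate removal rate is 1610 × 1929/1000 = 3106 kg BOD₅/d.
So the net sludge growth is P_X = 0.3112 × 3106 = 966.5 kg VSS/d.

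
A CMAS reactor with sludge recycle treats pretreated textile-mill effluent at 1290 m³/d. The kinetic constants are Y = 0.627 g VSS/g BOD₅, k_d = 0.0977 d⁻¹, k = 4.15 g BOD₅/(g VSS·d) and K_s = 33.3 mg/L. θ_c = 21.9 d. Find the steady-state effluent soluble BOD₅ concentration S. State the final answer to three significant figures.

S ≈ 1.94 mg/L

From the Monod/SRT balance for a CMAS, S = K_s·(1+k_d θ_c)/[θ_c·(Y k − k_d) − 1] = 33.3 × (1 + 0.0977 × 21.9) / [21.9 × (0.627 × 4.15 − 0.0977) − 1] = 104.5 / 53.85 = 1.942 mg/L.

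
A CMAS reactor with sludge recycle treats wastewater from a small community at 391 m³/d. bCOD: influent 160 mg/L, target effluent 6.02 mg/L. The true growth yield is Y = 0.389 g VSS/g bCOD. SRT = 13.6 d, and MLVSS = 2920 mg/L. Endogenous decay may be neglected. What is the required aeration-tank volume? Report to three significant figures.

V ≈ 109 m³

Biomass mass balance (decay neglected): V·X = Y·Q·(S₀ − S)·θ_c, so V = 0.389 × 391 × (160 − 6.02) × 13.6 / 2920 = 109.1 m³.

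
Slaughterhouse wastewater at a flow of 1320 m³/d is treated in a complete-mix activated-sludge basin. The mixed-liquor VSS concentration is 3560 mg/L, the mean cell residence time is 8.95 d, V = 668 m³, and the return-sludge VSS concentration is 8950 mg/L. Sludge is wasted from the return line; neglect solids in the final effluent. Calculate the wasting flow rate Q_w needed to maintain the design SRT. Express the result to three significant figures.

Q_w ≈ 29.7 m³/d

θ_c = V·X/(Q_w·X_r) when wasting from the recycle, so Q_w = V·X/(θ_c·X_r) = 668.0 × 3560 / (8.95 × 8950) = 29.69 m³/d.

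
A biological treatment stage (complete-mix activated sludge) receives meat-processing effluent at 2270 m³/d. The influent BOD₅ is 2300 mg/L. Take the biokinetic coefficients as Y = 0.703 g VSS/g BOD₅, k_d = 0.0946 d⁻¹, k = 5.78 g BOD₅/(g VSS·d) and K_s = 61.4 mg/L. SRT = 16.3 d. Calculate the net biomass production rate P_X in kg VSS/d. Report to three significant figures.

P_X ≈ 1440 kg VSS/d

For a completely mixed reactor with recycle the Lawrence–McCarty relation gives S = K_s·(1 + k_d·θ_c) / [θ_c·(Y·k − k_d) − 1] = 61.4 × (1 + 0.0946 × 16.3) / [16.3 × (0.703 × 5.78 − 0.0946) − 1] = 156.1 / 63.69 = 2.451 mg/L.
Correct the yield for decay: Y_obs = Y/(1 + k_d θ_c) = 0.703 / (1 + 0.0946 × 16.3) = 0.703 / 2.542 = 0.2766.
ΔS = 2300 − 2.45 = 2298 mg/L, so the substrate removal rate is 2270 × 2298/1000 = 5215 kg BOD₅/d.
Biomass produced: P_X = Y_obs·Q·ΔS = 0.2766 × 5215 ≈ 1442 kg VSS/d.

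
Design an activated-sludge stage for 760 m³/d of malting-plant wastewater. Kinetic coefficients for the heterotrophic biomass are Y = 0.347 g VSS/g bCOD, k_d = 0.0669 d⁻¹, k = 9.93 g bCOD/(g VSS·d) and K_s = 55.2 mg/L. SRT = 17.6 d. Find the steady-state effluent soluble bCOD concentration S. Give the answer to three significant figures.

For a completely mixed reactor with recycle the Lawrence–McCarty relation gives S = K_s·(1 + k_d·θ_c) / [θ_c·(Y·k − k_d) − 1] = 55.2 × (1 + 0.0669 × 17.6) / [17.6 × (0.347 × 9.93 − 0.0669) − 1] = 120.2 / 58.47 = 2.056 mg/L.

S ≈ 2.06 mg/L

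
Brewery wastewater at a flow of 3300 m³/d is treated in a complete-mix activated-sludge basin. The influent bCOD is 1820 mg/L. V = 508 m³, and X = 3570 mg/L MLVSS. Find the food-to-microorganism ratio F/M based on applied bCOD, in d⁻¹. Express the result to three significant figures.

F/M ≈ 3.31 d⁻¹

F/M = Q·S₀ / (V·X) = 3300 × 1820 / (508.0 × 3570) = 3.312 g bCOD·(g VSS·d)⁻¹.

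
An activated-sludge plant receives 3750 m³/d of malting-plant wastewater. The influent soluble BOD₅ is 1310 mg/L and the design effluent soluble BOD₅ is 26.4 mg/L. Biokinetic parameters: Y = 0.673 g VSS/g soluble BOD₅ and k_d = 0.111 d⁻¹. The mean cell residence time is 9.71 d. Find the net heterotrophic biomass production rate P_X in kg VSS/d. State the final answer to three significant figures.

Y_obs = Y / (1 + k_d θ_c) = 0.673 / (1 + 0.111 × 9.71) = 0.673 / 2.078 = 0.3239.
Mass of soluble BOD₅ removed per day: Q(S₀ − S) = 3750 × 1284 g/m³ = 4814 kg/d.
P_X = Y_obs · Q(S₀ − S) = 0.3239 × 4814 = 1559 kg VSS/d.

P_X ≈ 1560 kg VSS/d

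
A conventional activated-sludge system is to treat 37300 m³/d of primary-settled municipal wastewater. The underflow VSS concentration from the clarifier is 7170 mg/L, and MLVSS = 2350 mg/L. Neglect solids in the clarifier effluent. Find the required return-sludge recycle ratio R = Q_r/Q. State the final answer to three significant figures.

R ≈ 0.488

Mass balance around the secondary clarifier (neglecting effluent solids): R = X / (X_r − X) = 2350 / (7170 − 2350) = 0.4876.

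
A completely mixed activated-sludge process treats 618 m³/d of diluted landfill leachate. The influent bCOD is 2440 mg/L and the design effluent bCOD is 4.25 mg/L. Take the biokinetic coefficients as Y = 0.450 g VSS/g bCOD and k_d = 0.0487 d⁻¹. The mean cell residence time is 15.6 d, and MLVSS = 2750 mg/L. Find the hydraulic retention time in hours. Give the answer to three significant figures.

Rearranging the biomass balance for a CMAS with decay, V = Y·Q·ΔS·θ_c / [X·(1+k_d θ_c)] = 0.450 × 618 × (2440 − 4.25) × 15.6 / [2750 × (1 + 0.0487 × 15.6)] = 1.06×10^7 / 4839 = 2184 m³.
τ = V/Q = 2184/618 = 3.533 d, or 84.80 h.

τ ≈ 84.8 h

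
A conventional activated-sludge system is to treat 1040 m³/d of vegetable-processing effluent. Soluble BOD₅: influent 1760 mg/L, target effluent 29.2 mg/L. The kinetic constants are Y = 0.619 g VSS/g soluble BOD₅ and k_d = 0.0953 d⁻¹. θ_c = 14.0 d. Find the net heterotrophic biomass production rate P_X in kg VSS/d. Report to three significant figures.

Y_obs = Y / (1 + k_d θ_c) = 0.619 / (1 + 0.0953 × 14.0) = 0.619 / 2.334 = 0.2652.
Mass of soluble BOD₅ removed per day: Q(S₀ − S) = 1040 × 1731 g/m³ = 1800 kg/d.
So the net sludge growth is P_X = 0.2652 × 1800 = 477.3 kg VSS/d.

P_X ≈ 477 kg VSS/d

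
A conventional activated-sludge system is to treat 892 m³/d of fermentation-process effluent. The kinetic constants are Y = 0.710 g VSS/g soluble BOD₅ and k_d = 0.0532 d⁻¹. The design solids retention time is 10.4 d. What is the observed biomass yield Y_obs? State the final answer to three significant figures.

Observed yield with endogenous decay: Y_obs = Y / (1 + k_d·θ_c) = 0.710 / (1 + 0.0532 × 10.4) = 0.710 / 1.553 = 0.4571 g VSS/g soluble BOD₅.

Y_obs ≈ 0.457 g VSS/g soluble BOD₅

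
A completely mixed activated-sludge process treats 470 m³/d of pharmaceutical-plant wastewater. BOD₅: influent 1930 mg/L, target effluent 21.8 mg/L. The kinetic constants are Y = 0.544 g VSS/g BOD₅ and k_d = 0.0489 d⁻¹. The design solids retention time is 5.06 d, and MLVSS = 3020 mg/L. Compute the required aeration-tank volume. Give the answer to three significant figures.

V ≈ 655 m³

From the SRT design equation V = Y Q (S₀−S) θ_c / [X (1 + k_d θ_c)] = 0.544 × 470 × (1930 − 21.8) × 5.06 / [3020 × (1 + 0.0489 × 5.06)] = 2.47×10^6 / 3767 = 655.3 m³.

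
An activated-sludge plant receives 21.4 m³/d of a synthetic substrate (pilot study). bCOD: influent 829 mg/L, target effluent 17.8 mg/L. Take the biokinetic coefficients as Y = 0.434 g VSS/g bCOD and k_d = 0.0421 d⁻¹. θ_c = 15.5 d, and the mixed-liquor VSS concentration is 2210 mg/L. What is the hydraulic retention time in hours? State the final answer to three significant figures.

τ ≈ 35.9 h

From the SRT design equation V = Y Q (S₀−S) θ_c / [X (1 + k_d θ_c)] = 0.434 × 21.4 × (829 − 17.8) × 15.5 / [2210 × (1 + 0.0421 × 15.5)] = 1.17×10^5 / 3652 = 31.98 m³.
HRT = V/Q = 31.98 m³ / 21.4 m³·d⁻¹ = 1.494 d × 24 = 35.86 h.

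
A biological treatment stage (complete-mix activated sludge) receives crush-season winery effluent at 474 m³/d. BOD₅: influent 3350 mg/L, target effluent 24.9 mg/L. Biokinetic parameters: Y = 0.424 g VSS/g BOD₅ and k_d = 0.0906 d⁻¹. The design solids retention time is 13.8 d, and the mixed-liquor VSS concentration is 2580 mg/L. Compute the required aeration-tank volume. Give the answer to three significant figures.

V ≈ 1590 m³

Steady-state biomass mass balance: V·X·(1 + k_d·θ_c) = Y·Q·(S₀ − S)·θ_c, so V = 0.424 × 474 × (3350 − 24.9) × 13.8 / [2580 × (1 + 0.0906 × 13.8)] = 9.22×10^6 / 5806 = 1588 m³.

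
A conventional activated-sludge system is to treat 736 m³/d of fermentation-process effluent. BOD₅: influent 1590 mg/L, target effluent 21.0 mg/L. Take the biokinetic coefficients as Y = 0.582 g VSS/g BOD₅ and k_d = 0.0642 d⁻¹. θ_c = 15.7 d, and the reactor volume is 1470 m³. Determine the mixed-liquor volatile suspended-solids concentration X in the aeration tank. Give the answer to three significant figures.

X ≈ 3570 mg/L

From V·X·(1 + k_d·θ_c) = Y·Q·(S₀ − S)·θ_c: X = 0.582 × 736 × (1590 − 21.0) × 15.7 / [1470 × (1 + 0.0642 × 15.7)] = 3575 mg/L.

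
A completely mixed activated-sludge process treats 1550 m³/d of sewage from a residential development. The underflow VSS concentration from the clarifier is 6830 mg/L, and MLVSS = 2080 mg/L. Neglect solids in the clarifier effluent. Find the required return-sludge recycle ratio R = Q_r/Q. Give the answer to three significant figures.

R ≈ 0.438

R = Q_r/Q = X/(X_r − X) = 2080 / (6830 − 2080) = 0.4379.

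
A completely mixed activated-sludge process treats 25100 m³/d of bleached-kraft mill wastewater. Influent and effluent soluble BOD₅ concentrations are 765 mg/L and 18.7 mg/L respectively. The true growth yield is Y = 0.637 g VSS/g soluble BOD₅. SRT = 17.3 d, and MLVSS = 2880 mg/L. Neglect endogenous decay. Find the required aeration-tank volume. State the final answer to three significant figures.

V ≈ 71700 m³

With k_d = 0 the design equation reduces to V = Y Q (S₀−S) θ_c / X = 0.637 × 25100 × (765 − 18.7) × 17.3 / 2880 = 71677 m³.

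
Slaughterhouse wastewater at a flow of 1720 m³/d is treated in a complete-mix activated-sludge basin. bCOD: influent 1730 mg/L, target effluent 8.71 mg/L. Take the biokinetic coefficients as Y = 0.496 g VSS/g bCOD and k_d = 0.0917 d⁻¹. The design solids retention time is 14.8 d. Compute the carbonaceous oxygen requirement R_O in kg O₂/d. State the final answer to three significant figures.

R_O ≈ 2080 kg O₂/d

The observed yield is Y_obs = Y/(1 + k_d·θ_c) = 0.496 / (1 + 0.0917 × 14.8) = 0.496 / 2.357 = 0.2104 g VSS per g bCOD removed.
Substrate removed = Q·(S₀ − S) = 1720 m³/d × (1730 − 8.71) g/m³ = 2.96×10^6 g/d = 2961 kg/d.
Biomass synthesised: P_X = Y_obs × 2961 = 623.0 kg VSS/d.
R_O = Q·(S₀ − S) − 1.42·P_X = 2961 − 1.42 × 623.0 = 2076 kg O₂/d.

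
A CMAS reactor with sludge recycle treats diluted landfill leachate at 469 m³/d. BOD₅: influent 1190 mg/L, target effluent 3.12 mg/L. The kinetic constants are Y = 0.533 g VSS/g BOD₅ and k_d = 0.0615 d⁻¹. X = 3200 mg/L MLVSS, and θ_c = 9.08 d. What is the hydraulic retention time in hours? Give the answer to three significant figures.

τ ≈ 27.6 h

From the SRT design equation V = Y Q (S₀−S) θ_c / [X (1 + k_d θ_c)] = 0.533 × 469 × (1190 − 3.12) × 9.08 / [3200 × (1 + 0.0615 × 9.08)] = 2.69×10^6 / 4987 = 540.2 m³.
HRT = V/Q = 540.2 m³ / 469 m³·d⁻¹ = 1.152 d × 24 = 27.64 h.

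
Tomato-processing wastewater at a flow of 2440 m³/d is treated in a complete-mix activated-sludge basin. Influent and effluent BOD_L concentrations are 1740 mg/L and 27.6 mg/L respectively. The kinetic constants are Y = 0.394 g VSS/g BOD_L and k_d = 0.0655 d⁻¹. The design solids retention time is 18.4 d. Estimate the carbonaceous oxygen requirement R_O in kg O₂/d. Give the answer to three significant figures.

R_O ≈ 3120 kg O₂/d

The observed yield is Y_obs = Y/(1 + k_d·θ_c) = 0.394 / (1 + 0.0655 × 18.4) = 0.394 / 2.205 = 0.1787 g VSS per g BOD_L removed.
Substrate removed = Q·(S₀ − S) = 2440 m³/d × (1740 − 27.6) g/m³ = 4.18×10^6 g/d = 4178 kg/d.
Biomass synthesised: P_X = Y_obs × 4178 = 746.5 kg VSS/d.
R_O = Q·ΔS − 1.42 P_X = 4178 − 1060 = 3118 kg O₂/d.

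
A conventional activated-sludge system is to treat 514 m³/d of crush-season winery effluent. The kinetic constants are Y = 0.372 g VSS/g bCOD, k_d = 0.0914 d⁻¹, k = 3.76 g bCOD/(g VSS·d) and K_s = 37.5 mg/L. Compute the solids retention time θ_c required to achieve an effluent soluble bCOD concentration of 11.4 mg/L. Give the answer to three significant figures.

θ_c ≈ 4.26 d

From 1/θ_c = Y·k·S/(K_s + S) − k_d: Y·k·S/(K_s+S) = 0.372 × 3.76 × 11.4 / (37.5 + 11.4) = 0.3261 d⁻¹.
θ_c = 1/(μ − k_d) = 1/(0.3261 − 0.0914) = 1/0.2347 = 4.261 d.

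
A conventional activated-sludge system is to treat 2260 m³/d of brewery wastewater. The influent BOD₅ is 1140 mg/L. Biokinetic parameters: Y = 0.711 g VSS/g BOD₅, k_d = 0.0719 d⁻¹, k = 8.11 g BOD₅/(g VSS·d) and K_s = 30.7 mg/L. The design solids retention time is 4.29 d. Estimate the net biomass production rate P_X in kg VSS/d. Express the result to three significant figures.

For a completely mixed reactor with recycle the Lawrence–McCarty relation gives S = K_s·(1 + k_d·θ_c) / [θ_c·(Y·k − k_d) − 1] = 30.7 × (1 + 0.0719 × 4.29) / [4.29 × (0.711 × 8.11 − 0.0719) − 1] = 40.17 / 23.43 = 1.715 mg/L.
Y_obs = Y / (1 + k_d θ_c) = 0.711 / (1 + 0.0719 × 4.29) = 0.711 / 1.308 = 0.5434.
Substrate removed = Q·(S₀ − S) = 2260 m³/d × (1140 − 1.71) g/m³ = 2.57×10^6 g/d = 2573 kg/d.
So the net sludge growth is P_X = 0.5434 × 2573 = 1398 kg VSS/d.

P_X ≈ 1400 kg VSS/d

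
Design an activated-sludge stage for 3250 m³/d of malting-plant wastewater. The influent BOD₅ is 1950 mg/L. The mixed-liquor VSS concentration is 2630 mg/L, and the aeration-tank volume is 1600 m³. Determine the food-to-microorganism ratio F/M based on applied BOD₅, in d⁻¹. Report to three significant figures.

Food-to-microorganism ratio F/M = Q S₀ / (V X) = 3250 × 1950 / (1600 × 2630) = 1.506 d⁻¹.

F/M ≈ 1.51 d⁻¹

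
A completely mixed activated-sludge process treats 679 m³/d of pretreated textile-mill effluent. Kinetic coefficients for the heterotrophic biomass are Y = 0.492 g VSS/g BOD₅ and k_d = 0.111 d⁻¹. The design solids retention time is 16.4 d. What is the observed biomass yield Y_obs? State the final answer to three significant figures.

The observed yield is Y_obs = Y/(1 + k_d·θ_c) = 0.492 / (1 + 0.111 × 16.4) = 0.492 / 2.820 = 0.1744 g VSS per g BOD₅ removed.

Y_obs ≈ 0.174 g VSS/g BOD₅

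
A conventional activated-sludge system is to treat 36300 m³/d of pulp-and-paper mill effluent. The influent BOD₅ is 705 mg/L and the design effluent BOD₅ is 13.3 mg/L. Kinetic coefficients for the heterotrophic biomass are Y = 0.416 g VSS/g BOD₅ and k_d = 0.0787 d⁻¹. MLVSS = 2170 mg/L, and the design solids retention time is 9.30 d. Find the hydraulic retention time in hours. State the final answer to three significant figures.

τ ≈ 17.1 h

Rearranging the biomass balance for a CMAS with decay, V = Y·Q·ΔS·θ_c / [X·(1+k_d θ_c)] = 0.416 × 36300 × (705 − 13.3) × 9.30 / [2170 × (1 + 0.0787 × 9.30)] = 9.71×10^7 / 3758 = 25847 m³.
HRT = V/Q = 25847 m³ / 36300 m³·d⁻¹ = 0.7120 d × 24 = 17.09 h.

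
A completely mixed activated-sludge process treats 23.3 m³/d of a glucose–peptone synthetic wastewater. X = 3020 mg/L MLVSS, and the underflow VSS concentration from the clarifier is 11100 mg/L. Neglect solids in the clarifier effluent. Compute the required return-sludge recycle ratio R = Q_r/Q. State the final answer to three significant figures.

R ≈ 0.374

R = Q_r/Q = X/(X_r − X) = 3020 / (11100 − 3020) = 0.3738.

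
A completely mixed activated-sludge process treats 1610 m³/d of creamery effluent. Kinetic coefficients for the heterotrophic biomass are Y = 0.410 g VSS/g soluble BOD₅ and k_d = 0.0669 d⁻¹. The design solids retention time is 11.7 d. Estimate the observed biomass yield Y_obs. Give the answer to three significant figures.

Y_obs ≈ 0.230 g VSS/g soluble BOD₅

Correct the yield for decay: Y_obs = Y/(1 + k_d θ_c) = 0.410 / (1 + 0.0669 × 11.7) = 0.410 / 1.783 = 0.2300.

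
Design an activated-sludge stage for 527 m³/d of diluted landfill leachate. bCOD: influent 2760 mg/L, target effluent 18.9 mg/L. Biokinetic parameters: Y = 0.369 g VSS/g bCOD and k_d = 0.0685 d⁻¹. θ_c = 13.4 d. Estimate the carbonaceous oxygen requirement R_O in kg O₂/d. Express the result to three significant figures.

Correct the yield for decay: Y_obs = Y/(1 + k_d θ_c) = 0.369 / (1 + 0.0685 × 13.4) = 0.369 / 1.918 = 0.1924.
Substrate removed = Q·(S₀ − S) = 527 m³/d × (2760 − 18.9) g/m³ = 1.44×10^6 g/d = 1445 kg/d.
P_X = Y_obs·Q·(S₀ − S) = 0.1924 × 1445 = 277.9 kg VSS/d.
R_O = Q·ΔS − 1.42 P_X = 1445 − 394.7 = 1050 kg O₂/d.

R_O ≈ 1050 kg O₂/d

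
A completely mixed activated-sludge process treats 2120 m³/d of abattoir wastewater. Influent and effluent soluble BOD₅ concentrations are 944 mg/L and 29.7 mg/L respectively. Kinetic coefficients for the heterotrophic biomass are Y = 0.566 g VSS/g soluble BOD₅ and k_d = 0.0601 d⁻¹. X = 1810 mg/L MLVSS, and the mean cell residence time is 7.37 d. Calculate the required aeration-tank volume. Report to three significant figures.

V ≈ 3100 m³

Steady-state biomass mass balance: V·X·(1 + k_d·θ_c) = Y·Q·(S₀ − S)·θ_c, so V = 0.566 × 2120 × (944 − 29.7) × 7.37 / [1810 × (1 + 0.0601 × 7.37)] = 8.09×10^6 / 2612 = 3096 m³.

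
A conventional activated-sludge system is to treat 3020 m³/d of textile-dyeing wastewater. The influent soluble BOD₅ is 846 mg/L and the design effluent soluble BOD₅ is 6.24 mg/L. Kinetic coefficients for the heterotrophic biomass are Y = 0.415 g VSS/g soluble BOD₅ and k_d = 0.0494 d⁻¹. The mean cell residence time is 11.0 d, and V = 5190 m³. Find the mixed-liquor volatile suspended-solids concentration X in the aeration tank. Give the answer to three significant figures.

Solving the biomass balance for X: X = Y Q (S₀−S) θ_c / [V (1+k_d θ_c)] = 0.415 × 3020 × (846 − 6.24) × 11.0 / [5190 × (1 + 0.0494 × 11.0)] = 1445 mg/L.

X ≈ 1450 mg/L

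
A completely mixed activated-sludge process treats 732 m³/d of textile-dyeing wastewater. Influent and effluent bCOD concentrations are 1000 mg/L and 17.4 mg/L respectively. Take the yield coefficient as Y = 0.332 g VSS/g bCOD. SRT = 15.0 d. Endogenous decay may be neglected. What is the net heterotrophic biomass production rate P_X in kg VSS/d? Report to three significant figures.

P_X ≈ 239 kg VSS/d

No decay correction is needed, so Y_obs = Y = 0.332.
Mass of bCOD removed per day: Q(S₀ − S) = 732 × 982.6 g/m³ = 719.3 kg/d.
P_X = Y_obs · Q(S₀ − S) = 0.3320 × 719.3 = 238.8 kg VSS/d.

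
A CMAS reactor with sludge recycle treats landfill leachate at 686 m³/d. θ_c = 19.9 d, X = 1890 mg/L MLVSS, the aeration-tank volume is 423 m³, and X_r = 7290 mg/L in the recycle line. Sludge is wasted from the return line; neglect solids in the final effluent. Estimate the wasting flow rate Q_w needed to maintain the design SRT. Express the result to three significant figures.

Q_w = (V·X)/(θ_c X_r) = 423.0 × 1890 / (19.9 × 7290) = 5.511 m³/d.

Q_w ≈ 5.51 m³/d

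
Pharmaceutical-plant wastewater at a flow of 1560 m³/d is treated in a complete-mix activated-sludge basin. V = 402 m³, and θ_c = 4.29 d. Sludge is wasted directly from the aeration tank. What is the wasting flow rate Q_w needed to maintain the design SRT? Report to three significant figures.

Q_w ≈ 93.7 m³/d

Wasting from the aeration tank: Q_w = V / θ_c = 402.0 / 4.29 = 93.71 m³/d.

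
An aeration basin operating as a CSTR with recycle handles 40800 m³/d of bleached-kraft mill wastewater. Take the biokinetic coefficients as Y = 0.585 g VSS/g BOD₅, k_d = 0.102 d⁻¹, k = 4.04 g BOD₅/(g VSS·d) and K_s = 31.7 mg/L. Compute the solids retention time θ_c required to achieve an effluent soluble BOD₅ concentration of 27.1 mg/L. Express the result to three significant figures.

From 1/θ_c = Y·k·S/(K_s + S) − k_d: Y·k·S/(K_s+S) = 0.585 × 4.04 × 27.1 / (31.7 + 27.1) = 1.089 d⁻¹.
1/θ_c = 1.089 − 0.102 = 0.9873 d⁻¹, so θ_c = 1.013 d.

θ_c ≈ 1.01 d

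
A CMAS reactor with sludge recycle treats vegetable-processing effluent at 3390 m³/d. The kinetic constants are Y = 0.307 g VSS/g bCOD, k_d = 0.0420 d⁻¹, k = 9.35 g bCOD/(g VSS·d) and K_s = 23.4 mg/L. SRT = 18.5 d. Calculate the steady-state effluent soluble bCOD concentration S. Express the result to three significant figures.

Effluent substrate depends only on kinetics and SRT: S = K_s(1 + k_d θ_c) / [θ_c(Yk − k_d) − 1] = 23.4 × (1 + 0.0420 × 18.5) / [18.5 × (0.307 × 9.35 − 0.0420) − 1] = 41.58 / 51.33 = 0.8101 mg/L.

S ≈ 0.810 mg/L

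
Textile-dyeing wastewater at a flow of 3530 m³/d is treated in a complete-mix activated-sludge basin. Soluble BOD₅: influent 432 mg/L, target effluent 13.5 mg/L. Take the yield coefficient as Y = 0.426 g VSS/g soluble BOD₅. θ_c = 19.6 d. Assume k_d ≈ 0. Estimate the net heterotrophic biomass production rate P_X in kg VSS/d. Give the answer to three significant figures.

Since k_d ≈ 0, Y_obs = Y = 0.426 g VSS/g soluble BOD₅.
Q·(S₀ − S) = 3530 × (432 − 13.5) × 10⁻³ = 1477 kg/d removed.
P_X = Y_obs · Q(S₀ − S) = 0.4260 × 1477 = 629.3 kg VSS/d.

P_X ≈ 629 kg VSS/d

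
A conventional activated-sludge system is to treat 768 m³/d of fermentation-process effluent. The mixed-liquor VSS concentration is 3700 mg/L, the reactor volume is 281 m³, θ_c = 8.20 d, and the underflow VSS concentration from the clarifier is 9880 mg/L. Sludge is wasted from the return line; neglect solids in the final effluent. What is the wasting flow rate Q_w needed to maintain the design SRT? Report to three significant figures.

Q_w ≈ 12.8 m³/d

θ_c = V·X/(Q_w·X_r) when wasting from the recycle, so Q_w = V·X/(θ_c·X_r) = 281.0 × 3700 / (8.20 × 9880) = 12.83 m³/d.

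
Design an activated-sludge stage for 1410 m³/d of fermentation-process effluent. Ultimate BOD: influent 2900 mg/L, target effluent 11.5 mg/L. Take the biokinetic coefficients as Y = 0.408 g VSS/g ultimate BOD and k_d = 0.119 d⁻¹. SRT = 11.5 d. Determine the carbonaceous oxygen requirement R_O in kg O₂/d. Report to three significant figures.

R_O ≈ 3080 kg O₂/d

The observed yield is Y_obs = Y/(1 + k_d·θ_c) = 0.408 / (1 + 0.119 × 11.5) = 0.408 / 2.369 = 0.1723 g VSS per g ultimate BOD removed.
Substrate removed = Q·(S₀ − S) = 1410 m³/d × (2900 − 11.5) g/m³ = 4.07×10^6 g/d = 4073 kg/d.
Net sludge production P_X = 0.1723 × 4073 = 701.6 kg VSS/d.
R_O = Q·ΔS − 1.42 P_X = 4073 − 996.2 = 3077 kg O₂/d.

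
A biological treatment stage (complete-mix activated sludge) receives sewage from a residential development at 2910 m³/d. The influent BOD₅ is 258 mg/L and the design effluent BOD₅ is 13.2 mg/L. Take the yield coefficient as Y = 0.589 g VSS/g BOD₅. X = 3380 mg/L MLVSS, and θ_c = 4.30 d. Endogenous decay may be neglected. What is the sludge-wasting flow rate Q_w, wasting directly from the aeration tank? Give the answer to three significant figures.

Q_w ≈ 124 m³/d

Biomass mass balance (decay neglected): V·X = Y·Q·(S₀ − S)·θ_c, so V = 0.589 × 2910 × (258 − 13.2) × 4.30 / 3380 = 533.8 m³.
With mixed-liquor wasting, θ_c = V/Q_w, so Q_w = V/θ_c = 533.8/4.30 = 124.1 m³/d.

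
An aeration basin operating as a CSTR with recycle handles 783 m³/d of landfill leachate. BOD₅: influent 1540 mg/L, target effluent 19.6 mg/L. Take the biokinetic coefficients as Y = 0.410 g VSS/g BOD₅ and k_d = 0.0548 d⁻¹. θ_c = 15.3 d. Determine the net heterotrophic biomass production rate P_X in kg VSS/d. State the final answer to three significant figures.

P_X ≈ 265 kg VSS/d

Y_obs = Y / (1 + k_d θ_c) = 0.410 / (1 + 0.0548 × 15.3) = 0.410 / 1.838 = 0.2230.
Q·(S₀ − S) = 783 × (1540 − 19.6) × 10⁻³ = 1190 kg/d removed.
So the net sludge growth is P_X = 0.2230 × 1190 = 265.5 kg VSS/d.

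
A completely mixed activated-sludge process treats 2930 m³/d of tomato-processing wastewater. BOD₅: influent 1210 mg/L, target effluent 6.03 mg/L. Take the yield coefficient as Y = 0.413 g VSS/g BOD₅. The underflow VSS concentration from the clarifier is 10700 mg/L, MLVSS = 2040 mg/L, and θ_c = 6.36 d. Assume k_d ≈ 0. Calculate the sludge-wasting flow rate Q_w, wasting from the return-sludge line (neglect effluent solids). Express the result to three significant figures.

Q_w ≈ 136 m³/d

With k_d = 0 the design equation reduces to V = Y Q (S₀−S) θ_c / X = 0.413 × 2930 × (1210 − 6.03) × 6.36 / 2040 = 4542 m³.
Q_w = (V·X)/(θ_c X_r) = 4542 × 2040 / (6.36 × 10700) = 136.2 m³/d.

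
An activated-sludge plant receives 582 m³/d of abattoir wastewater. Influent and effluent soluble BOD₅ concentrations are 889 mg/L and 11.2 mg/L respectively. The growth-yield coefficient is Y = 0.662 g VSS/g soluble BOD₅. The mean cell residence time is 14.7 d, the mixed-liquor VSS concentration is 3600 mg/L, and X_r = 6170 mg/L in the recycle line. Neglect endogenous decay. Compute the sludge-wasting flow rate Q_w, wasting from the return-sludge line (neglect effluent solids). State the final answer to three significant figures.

Q_w ≈ 54.8 m³/d

V·X = Y·Q·ΔS·θ_c gives V = 0.662 × 582 × (889 − 11.2) × 14.7 / 3600 = 1381 m³.
Q_w = (V·X)/(θ_c X_r) = 1381 × 3600 / (14.7 × 6170) = 54.81 m³/d.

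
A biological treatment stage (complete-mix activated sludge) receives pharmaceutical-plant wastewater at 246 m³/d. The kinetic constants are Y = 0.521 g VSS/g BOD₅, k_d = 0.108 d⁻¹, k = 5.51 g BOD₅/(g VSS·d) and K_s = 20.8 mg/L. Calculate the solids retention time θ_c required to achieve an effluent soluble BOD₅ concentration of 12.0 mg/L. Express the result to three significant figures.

At the target effluent, Y k S/(K_s+S) = 0.521×5.51×12.0/32.80 = 1.050 d⁻¹.
1/θ_c = 1.050 − 0.108 = 0.9423 d⁻¹, so θ_c = 1.061 d.

θ_c ≈ 1.06 d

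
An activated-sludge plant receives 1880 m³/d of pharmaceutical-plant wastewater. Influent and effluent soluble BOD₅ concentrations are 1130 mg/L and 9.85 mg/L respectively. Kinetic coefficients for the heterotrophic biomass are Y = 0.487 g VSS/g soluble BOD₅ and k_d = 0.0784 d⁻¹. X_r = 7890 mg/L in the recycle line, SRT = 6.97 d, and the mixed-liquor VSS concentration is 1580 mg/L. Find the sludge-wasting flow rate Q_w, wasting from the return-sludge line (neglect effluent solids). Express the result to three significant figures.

Q_w ≈ 84.1 m³/d

Rearranging the biomass balance for a CMAS with decay, V = Y·Q·ΔS·θ_c / [X·(1+k_d θ_c)] = 0.487 × 1880 × (1130 − 9.85) × 6.97 / [1580 × (1 + 0.0784 × 6.97)] = 7.15×10^6 / 2443 = 2926 m³.
Q_w = (V·X)/(θ_c X_r) = 2926 × 1580 / (6.97 × 7890) = 84.05 m³/d.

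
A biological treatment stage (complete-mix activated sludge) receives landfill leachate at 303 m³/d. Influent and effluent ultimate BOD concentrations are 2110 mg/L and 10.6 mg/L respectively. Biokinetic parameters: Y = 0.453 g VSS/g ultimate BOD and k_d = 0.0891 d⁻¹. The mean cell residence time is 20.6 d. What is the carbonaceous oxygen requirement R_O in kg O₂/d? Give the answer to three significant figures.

Y_obs = Y / (1 + k_d θ_c) = 0.453 / (1 + 0.0891 × 20.6) = 0.453 / 2.835 = 0.1598.
ΔS = 2110 − 10.6 = 2099 mg/L, so the substrate removal rate is 303 × 2099/1000 = 636.1 kg ultimate BOD/d.
P_X = Y_obs·Q·(S₀ − S) = 0.1598 × 636.1 = 101.6 kg VSS/d.
R_O = Q·ΔS − 1.42 P_X = 636.1 − 144.3 = 491.8 kg O₂/d.

R_O ≈ 492 kg O₂/d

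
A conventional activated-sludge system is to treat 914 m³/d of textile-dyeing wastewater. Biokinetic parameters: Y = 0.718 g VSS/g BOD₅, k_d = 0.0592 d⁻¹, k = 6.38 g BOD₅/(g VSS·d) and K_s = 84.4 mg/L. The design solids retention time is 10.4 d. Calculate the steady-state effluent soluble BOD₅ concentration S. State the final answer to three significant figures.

S ≈ 2.96 mg/L

For a completely mixed reactor with recycle the Lawrence–McCarty relation gives S = K_s·(1 + k_d·θ_c) / [θ_c·(Y·k − k_d) − 1] = 84.4 × (1 + 0.0592 × 10.4) / [10.4 × (0.718 × 6.38 − 0.0592) − 1] = 136.4 / 46.03 = 2.963 mg/L.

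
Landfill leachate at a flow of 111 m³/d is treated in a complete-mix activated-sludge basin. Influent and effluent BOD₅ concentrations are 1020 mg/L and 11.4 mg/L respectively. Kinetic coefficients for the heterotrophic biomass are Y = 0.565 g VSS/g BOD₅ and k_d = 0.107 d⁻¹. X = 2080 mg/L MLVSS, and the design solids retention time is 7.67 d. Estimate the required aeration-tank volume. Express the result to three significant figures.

V ≈ 128 m³

From the SRT design equation V = Y Q (S₀−S) θ_c / [X (1 + k_d θ_c)] = 0.565 × 111 × (1020 − 11.4) × 7.67 / [2080 × (1 + 0.107 × 7.67)] = 4.85×10^5 / 3787 = 128.1 m³.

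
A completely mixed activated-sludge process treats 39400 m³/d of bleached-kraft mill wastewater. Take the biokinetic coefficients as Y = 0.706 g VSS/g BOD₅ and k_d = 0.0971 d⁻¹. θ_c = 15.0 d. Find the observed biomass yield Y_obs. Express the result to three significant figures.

Y_obs ≈ 0.287 g VSS/g BOD₅

Correct the yield for decay: Y_obs = Y/(1 + k_d θ_c) = 0.706 / (1 + 0.0971 × 15.0) = 0.706 / 2.457 = 0.2874.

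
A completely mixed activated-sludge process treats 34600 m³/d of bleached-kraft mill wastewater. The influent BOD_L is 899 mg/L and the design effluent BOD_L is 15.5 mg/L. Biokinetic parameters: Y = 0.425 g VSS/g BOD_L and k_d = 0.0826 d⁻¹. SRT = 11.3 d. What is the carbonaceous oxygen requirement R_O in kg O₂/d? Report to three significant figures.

Correct the yield for decay: Y_obs = Y/(1 + k_d θ_c) = 0.425 / (1 + 0.0826 × 11.3) = 0.425 / 1.933 = 0.2198.
Mass of BOD_L removed per day: Q(S₀ − S) = 34600 × 883.5 g/m³ = 30569 kg/d.
Biomass synthesised: P_X = Y_obs × 30569 = 6720 kg VSS/d.
Carbonaceous O₂ demand = substrate oxidised − cell-mass equivalent = 30569 − 1.42 × 6720 = 21027 kg O₂/d.

R_O ≈ 21000 kg O₂/d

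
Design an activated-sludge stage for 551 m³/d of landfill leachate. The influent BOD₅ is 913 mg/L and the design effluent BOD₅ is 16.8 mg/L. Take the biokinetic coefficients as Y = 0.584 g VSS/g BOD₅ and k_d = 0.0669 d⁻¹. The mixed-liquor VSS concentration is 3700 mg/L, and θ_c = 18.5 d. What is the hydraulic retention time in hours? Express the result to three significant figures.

τ ≈ 28.1 h

From the SRT design equation V = Y Q (S₀−S) θ_c / [X (1 + k_d θ_c)] = 0.584 × 551 × (913 − 16.8) × 18.5 / [3700 × (1 + 0.0669 × 18.5)] = 5.34×10^6 / 8279 = 644.4 m³.
Hydraulic retention time τ = V/Q = 644.4 / 551 = 1.169 d = 28.07 h.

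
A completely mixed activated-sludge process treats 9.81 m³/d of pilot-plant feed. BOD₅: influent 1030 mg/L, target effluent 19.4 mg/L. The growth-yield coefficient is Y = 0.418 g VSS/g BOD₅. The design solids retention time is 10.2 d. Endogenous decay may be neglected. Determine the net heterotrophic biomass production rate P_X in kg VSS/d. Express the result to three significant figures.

P_X ≈ 4.14 kg VSS/d

No decay correction is needed, so Y_obs = Y = 0.418.
ΔS = 1030 − 19.4 = 1011 mg/L, so the substrate removal rate is 9.81 × 1011/1000 = 9.914 kg BOD₅/d.
Net biomass production P_X = Y_obs × Q·(S₀ − S) = 0.4180 × 9.914 = 4.144 kg VSS/d.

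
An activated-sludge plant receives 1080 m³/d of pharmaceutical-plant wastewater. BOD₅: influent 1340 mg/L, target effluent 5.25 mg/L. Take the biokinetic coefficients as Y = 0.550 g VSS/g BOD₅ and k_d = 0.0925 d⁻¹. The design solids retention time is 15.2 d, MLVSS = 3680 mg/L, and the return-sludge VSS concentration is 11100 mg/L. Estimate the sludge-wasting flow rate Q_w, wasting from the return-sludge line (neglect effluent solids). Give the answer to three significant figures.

Rearranging the biomass balance for a CMAS with decay, V = Y·Q·ΔS·θ_c / [X·(1+k_d θ_c)] = 0.550 × 1080 × (1340 − 5.25) × 15.2 / [3680 × (1 + 0.0925 × 15.2)] = 1.21×10^7 / 8854 = 1361 m³.
θ_c = V·X/(Q_w·X_r) when wasting from the recycle, so Q_w = V·X/(θ_c·X_r) = 1361 × 3680 / (15.2 × 11100) = 29.69 m³/d.

Q_w ≈ 29.7 m³/d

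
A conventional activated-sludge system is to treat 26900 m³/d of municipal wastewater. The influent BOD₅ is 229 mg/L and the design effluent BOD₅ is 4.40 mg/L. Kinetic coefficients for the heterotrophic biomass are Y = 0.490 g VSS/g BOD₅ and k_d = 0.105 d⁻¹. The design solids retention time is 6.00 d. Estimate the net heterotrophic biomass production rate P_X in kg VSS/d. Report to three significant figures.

The observed yield is Y_obs = Y/(1 + k_d·θ_c) = 0.490 / (1 + 0.105 × 6.00) = 0.490 / 1.630 = 0.3006 g VSS per g BOD₅ removed.
Mass of BOD₅ removed per day: Q(S₀ − S) = 26900 × 224.6 g/m³ = 6042 kg/d.
So the net sludge growth is P_X = 0.3006 × 6042 = 1816 kg VSS/d.

P_X ≈ 1820 kg VSS/d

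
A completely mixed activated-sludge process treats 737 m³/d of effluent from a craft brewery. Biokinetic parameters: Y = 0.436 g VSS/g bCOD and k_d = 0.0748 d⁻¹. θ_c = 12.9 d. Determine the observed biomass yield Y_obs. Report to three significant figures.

Y_obs ≈ 0.222 g VSS/g bCOD

Observed yield with endogenous decay: Y_obs = Y / (1 + k_d·θ_c) = 0.436 / (1 + 0.0748 × 12.9) = 0.436 / 1.965 = 0.2219 g VSS/g bCOD.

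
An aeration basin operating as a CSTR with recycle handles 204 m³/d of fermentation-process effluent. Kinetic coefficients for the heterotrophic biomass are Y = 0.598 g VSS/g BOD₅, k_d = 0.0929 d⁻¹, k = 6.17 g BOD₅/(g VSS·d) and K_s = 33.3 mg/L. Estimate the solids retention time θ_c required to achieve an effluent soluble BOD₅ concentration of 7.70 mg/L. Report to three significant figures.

θ_c ≈ 1.67 d

Specific growth rate at S = 7.70 mg/L: μ = YkS/(K_s+S) = 0.598·6.17·7.70/(33.3+7.70) = 0.6929 d⁻¹.
Then 1/θ_c = μ − k_d = 0.6929 − 0.0929 = 0.6000 d⁻¹, giving θ_c = 1.667 d.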